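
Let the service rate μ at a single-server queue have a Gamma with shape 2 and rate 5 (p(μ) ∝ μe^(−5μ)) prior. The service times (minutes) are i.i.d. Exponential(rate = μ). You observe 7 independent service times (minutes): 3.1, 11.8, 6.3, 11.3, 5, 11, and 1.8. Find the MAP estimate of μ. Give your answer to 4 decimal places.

μ̂_MAP = 0.1447

The Exponential(rate=μ) likelihood is ∝ μ^n e^(−μΣtᵢ). Here n = 7 and Σtᵢ = 3.1 + 11.8 + 6.3 + 11.3 + 5 + 11 + 1.8 = 50.3.
Posterior ∝ μe^(−5μ) · μ^7e^(−50.3μ) = μ^8e^(−55.3μ), i.e. Gamma(9, 55.3).
Mode = (a−1)/b = 8/55.3 ≈ 0.1447.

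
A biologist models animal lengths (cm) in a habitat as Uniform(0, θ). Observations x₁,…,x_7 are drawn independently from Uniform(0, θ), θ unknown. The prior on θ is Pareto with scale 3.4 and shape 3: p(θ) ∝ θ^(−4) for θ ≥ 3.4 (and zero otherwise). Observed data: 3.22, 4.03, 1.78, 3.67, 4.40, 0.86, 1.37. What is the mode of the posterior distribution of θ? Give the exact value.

The Uniform(0, θ) likelihood is θ^(−n) for θ ≥ max(xᵢ), zero otherwise. Here max(xᵢ) = 4.40.
Posterior ∝ θ^(−4) · θ^(−7) = θ^(−11) on θ ≥ max(3.4, 4.40) = 4.40.
This density is strictly decreasing in θ, so the posterior mode lies at the lower boundary of the support.

θ̂_MAP = 4.40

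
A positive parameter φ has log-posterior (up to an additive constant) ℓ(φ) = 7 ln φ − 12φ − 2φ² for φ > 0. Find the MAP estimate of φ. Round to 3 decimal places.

ℓ'(φ) = 7/φ − 12 − 4φ. Setting this to zero and multiplying by φ: 4φ² + 12φ − 7 = 0.
φ = (−12 + √(12² + 4·4·7)) / (2·4) = (−12 + √256) / 8 = (−12 + 16)/8 = 1/2.
ℓ''(φ) = −7/φ² − 4 < 0, confirming a maximum.

φ̂_MAP = 0.500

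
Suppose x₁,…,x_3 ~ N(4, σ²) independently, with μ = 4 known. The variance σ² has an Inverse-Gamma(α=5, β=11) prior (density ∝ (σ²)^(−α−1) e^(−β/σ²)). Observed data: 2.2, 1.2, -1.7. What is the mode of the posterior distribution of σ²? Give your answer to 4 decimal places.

σ̂²_MAP = 4.3713

Sum of squared deviations about the known mean: SS = (2.2−4)² + (1.2−4)² + (-1.7−4)² = 43.57.
The Normal likelihood contributes (σ²)^(−n/2) exp(−SS/(2σ²)), so the posterior is Inverse-Gamma(α + n/2, β + SS/2) = Inverse-Gamma(6.5, 32.785).
The mode of Inverse-Gamma(a, b) is b/(a+1) = 32.785/7.5 ≈ 4.3713.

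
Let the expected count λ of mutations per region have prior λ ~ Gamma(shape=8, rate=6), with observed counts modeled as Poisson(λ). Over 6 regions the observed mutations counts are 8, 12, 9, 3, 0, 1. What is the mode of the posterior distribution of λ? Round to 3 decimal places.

Σxᵢ = 8+12+9+3+0+1 = 33, with n = 6.
Posterior ∝ λ^7e^(−6λ) · λ^33e^(−6λ) = λ^40e^(−12λ), i.e. Gamma(shape=41, rate=12).
The mode of a Gamma(a, b) with a ≥ 1 (shape–rate) is (a−1)/b = 40/12 ≈ 3.333.

λ̂_MAP = 3.333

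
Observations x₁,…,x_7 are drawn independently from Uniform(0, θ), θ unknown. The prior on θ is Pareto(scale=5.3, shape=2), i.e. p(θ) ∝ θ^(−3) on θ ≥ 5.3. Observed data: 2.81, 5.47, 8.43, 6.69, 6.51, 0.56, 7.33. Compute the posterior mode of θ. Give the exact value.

The Uniform(0, θ) likelihood is θ^(−n) for θ ≥ max(xᵢ), zero otherwise. Here max(xᵢ) = 8.43.
Posterior ∝ θ^(−3) · θ^(−7) = θ^(−10) on θ ≥ max(5.3, 8.43) = 8.43.
This density is strictly decreasing in θ, so the posterior mode lies at the lower boundary of the support.

θ̂_MAP = 8.43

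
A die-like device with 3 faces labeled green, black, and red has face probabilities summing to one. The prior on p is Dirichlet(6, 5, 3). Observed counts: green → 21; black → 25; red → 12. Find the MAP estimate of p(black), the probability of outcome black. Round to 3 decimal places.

The posterior is Dirichlet(αᵢ + nᵢ) = Dirichlet(27, 30, 15).
For a Dirichlet(a₁,…,a_K) with all aᵢ > 1, the mode has j-th component (aⱼ − 1)/(Σaᵢ − K).
Here Σaᵢ = 72 and K = 3, so p(black) = (30 − 1)/(72 − 3) = 29/69 ≈ 0.420.

MAP estimate of p(black) = 0.420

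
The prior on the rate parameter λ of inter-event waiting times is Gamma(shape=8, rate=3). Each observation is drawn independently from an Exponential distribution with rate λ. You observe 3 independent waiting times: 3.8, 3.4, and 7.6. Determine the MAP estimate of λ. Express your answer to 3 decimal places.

The Exponential(rate=λ) likelihood is ∝ λ^n e^(−λΣtᵢ). Here n = 3 and Σtᵢ = 3.8 + 3.4 + 7.6 = 14.8.
Posterior ∝ λ^7e^(−3λ) · λ^3e^(−14.8λ) = λ^10e^(−17.8λ), i.e. Gamma(11, 17.8).
Mode = (a−1)/b = 10/17.8 ≈ 0.562.

λ̂_MAP = 0.562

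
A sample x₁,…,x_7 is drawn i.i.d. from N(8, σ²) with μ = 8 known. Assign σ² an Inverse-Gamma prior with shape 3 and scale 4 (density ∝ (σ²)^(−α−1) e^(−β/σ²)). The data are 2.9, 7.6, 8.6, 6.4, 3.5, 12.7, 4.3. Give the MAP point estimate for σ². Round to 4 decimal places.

Sum of squared deviations about the known mean: SS = (2.9−8)² + (7.6−8)² + (8.6−8)² + (6.4−8)² + (3.5−8)² + (12.7−8)² + (4.3−8)² = 85.12.
The Normal likelihood contributes (σ²)^(−n/2) exp(−SS/(2σ²)), so the posterior is Inverse-Gamma(α + n/2, β + SS/2) = Inverse-Gamma(6.5, 46.56).
The mode of Inverse-Gamma(a, b) is b/(a+1) = 46.56/7.5 ≈ 6.2080.

σ̂²_MAP = 6.2080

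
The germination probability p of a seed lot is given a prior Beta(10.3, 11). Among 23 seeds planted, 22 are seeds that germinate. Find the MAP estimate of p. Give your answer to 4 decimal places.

p̂_MAP = 0.7400

Prior: Beta(10.3, 11).
Data: 22 successes in 23 trials. The binomial likelihood contributes p^22(1−p)^1, so the posterior is Beta(10.3+22, 11+1) = Beta(32.3, 12).
For Beta(a, b) with a, b > 1 the mode is (a−1)/(a+b−2) = 31.3/42.3 ≈ 0.7400.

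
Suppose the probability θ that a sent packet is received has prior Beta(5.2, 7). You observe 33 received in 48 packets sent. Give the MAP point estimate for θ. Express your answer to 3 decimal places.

θ̂_MAP = 0.639

Prior: Beta(5.2, 7).
Data: 33 successes in 48 trials. The binomial likelihood contributes θ^33(1−θ)^15, so the posterior is Beta(5.2+33, 7+15) = Beta(38.2, 22).
For Beta(a, b) with a, b > 1 the mode is (a−1)/(a+b−2) = 37.2/58.2 ≈ 0.639.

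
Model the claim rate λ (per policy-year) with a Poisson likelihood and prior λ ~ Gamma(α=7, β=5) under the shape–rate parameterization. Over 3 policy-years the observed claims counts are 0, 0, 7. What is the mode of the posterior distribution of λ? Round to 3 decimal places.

Σxᵢ = 0+0+7 = 7, with n = 3.
Posterior ∝ λ^6e^(−5λ) · λ^7e^(−3λ) = λ^13e^(−8λ), i.e. Gamma(shape=14, rate=8).
The mode of a Gamma(a, b) with a ≥ 1 (shape–rate) is (a−1)/b = 13/8 ≈ 1.625.

λ̂_MAP = 1.625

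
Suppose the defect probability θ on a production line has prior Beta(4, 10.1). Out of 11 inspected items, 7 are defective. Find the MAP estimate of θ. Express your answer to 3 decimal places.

Prior: Beta(4, 10.1).
Data: 7 successes in 11 trials. The binomial likelihood contributes θ^7(1−θ)^4, so the posterior is Beta(4+7, 10.1+4) = Beta(11, 14.1).
For Beta(a, b) with a, b > 1 the mode is (a−1)/(a+b−2) = 10/23.1 ≈ 0.433.

θ̂_MAP = 0.433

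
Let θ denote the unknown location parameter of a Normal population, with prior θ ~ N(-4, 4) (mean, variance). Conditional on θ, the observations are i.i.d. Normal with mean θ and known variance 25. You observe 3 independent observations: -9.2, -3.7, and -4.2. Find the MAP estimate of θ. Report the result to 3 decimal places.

θ̂_MAP = -4.551

n = 3; x̄ = ((-9.2) + (-3.7) + (-4.2))/3 = -17.1/3 = -5.7.
For a Normal prior and Normal likelihood with known variance, the posterior is Normal; its mode equals its mean, the precision-weighted average.
Prior precision 1/σ₀² = 1/4 = 0.25; data precision n/σ² = 3/25 = 0.12.
θ̂ = (0.25·(-4) + 0.12·(-5.7)) / (0.25 + 0.12) = (-1.684)/0.37 = -842/185 ≈ -4.551.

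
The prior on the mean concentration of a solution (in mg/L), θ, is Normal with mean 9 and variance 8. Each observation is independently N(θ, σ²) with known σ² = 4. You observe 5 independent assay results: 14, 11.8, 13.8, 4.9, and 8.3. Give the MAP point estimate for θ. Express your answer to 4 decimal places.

n = 5; x̄ = (14 + 11.8 + 13.8 + 4.9 + 8.3)/5 = 52.8/5 = 10.56.
For a Normal prior and Normal likelihood with known variance, the posterior is Normal; its mode equals its mean, the precision-weighted average.
Prior precision 1/σ₀² = 1/8 = 0.125; data precision n/σ² = 5/4 = 1.25.
θ̂ = (0.125·9 + 1.25·10.56) / (0.125 + 1.25) = 14.325/1.375 = 573/55 ≈ 10.4182.

θ̂_MAP = 10.4182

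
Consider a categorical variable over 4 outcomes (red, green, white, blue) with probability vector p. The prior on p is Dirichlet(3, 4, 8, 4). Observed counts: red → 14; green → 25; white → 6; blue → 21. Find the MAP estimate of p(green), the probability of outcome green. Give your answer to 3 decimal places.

MAP estimate of p(green) = 0.346

The posterior is Dirichlet(αᵢ + nᵢ) = Dirichlet(17, 29, 14, 25).
For a Dirichlet(a₁,…,a_K) with all aᵢ > 1, the mode has j-th component (aⱼ − 1)/(Σaᵢ − K).
Here Σaᵢ = 85 and K = 4, so p(green) = (29 − 1)/(85 − 4) = 28/81 ≈ 0.346.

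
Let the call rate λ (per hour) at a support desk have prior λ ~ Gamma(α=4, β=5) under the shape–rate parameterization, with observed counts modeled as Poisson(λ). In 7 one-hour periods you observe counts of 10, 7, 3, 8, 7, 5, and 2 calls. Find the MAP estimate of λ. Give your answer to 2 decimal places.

Σxᵢ = 10+7+3+8+7+5+2 = 42, with n = 7.
Posterior ∝ λ^3e^(−5λ) · λ^42e^(−7λ) = λ^45e^(−12λ), i.e. Gamma(shape=46, rate=12).
The mode of a Gamma(a, b) with a ≥ 1 (shape–rate) is (a−1)/b = 45/12 ≈ 3.75.

λ̂_MAP = 3.75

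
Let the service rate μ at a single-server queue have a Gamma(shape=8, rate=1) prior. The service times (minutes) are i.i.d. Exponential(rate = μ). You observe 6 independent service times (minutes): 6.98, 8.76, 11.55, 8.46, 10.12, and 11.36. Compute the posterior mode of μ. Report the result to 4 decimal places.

μ̂_MAP = 0.2233

The Exponential(rate=μ) likelihood is ∝ μ^n e^(−μΣtᵢ). Here n = 6 and Σtᵢ = 6.98 + 8.76 + 11.55 + 8.46 + 10.12 + 11.36 = 57.23.
Posterior ∝ μ^7e^(−1μ) · μ^6e^(−57.23μ) = μ^13e^(−58.23μ), i.e. Gamma(14, 58.23).
Mode = (a−1)/b = 13/58.23 ≈ 0.2233.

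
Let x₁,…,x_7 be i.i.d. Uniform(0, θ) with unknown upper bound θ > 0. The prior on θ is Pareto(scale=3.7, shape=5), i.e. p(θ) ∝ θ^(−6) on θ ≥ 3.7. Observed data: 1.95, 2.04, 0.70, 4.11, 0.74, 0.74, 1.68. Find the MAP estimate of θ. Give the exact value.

The Uniform(0, θ) likelihood is θ^(−n) for θ ≥ max(xᵢ), zero otherwise. Here max(xᵢ) = 4.11.
Posterior ∝ θ^(−6) · θ^(−7) = θ^(−13) on θ ≥ max(3.7, 4.11) = 4.11.
This density is strictly decreasing in θ, so the posterior mode lies at the lower boundary of the support.

θ̂_MAP = 4.11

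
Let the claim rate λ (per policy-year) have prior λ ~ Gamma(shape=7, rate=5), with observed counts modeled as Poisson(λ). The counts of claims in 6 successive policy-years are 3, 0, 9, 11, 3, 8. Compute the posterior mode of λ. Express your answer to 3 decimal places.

λ̂_MAP = 3.636

Σxᵢ = 3+0+9+11+3+8 = 34, with n = 6.
Posterior ∝ λ^6e^(−5λ) · λ^34e^(−6λ) = λ^40e^(−11λ), i.e. Gamma(shape=41, rate=11).
The mode of a Gamma(a, b) with a ≥ 1 (shape–rate) is (a−1)/b = 40/11 ≈ 3.636.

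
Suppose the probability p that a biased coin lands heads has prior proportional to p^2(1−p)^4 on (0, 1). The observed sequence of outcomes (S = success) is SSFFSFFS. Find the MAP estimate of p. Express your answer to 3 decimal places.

The prior density ∝ p^2(1−p)^4 is the kernel of Beta(3, 5).
Data: 4 successes in 8 trials (from the sequence). The binomial likelihood contributes p^4(1−p)^4, so the posterior is Beta(3+4, 5+4) = Beta(7, 9).
For Beta(a, b) with a, b > 1 the mode is (a−1)/(a+b−2) = 6/14 ≈ 0.429.

p̂_MAP = 0.429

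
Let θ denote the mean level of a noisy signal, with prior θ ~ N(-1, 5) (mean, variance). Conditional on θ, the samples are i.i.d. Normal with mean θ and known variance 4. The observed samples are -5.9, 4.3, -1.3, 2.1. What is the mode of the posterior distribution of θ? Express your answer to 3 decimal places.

n = 4; x̄ = ((-5.9) + 4.3 + (-1.3) + 2.1)/4 = -0.8/4 = -0.2.
For a Normal prior and Normal likelihood with known variance, the posterior is Normal; its mode equals its mean, the precision-weighted average.
Prior precision 1/σ₀² = 1/5 = 0.2; data precision n/σ² = 4/4 = 1.
θ̂ = (0.2·(-1) + 1·(-0.2)) / (0.2 + 1) = (-0.4)/1.2 = -1/3 ≈ -0.333.

θ̂_MAP = -0.333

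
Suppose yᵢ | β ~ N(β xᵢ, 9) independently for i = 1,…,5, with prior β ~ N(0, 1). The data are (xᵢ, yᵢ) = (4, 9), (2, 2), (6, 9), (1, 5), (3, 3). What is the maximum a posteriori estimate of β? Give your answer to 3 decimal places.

β̂_MAP = 1.440

log p(β | y) = −Σ(yᵢ − βxᵢ)²/(2·9) − β²/(2·1) + const.
Setting the derivative to zero: Σxᵢ(yᵢ − βxᵢ)/9 − β/1 = 0, so β = Σxᵢyᵢ / (Σxᵢ² + σ²/τ²).
Σxᵢyᵢ = 4·9 + 2·2 + 6·9 + 1·5 + 3·3 = 108; Σxᵢ² = 66; σ²/τ² = 9.
β̂_MAP = 108 / (66 + 9) = 108/75 ≈ 1.440.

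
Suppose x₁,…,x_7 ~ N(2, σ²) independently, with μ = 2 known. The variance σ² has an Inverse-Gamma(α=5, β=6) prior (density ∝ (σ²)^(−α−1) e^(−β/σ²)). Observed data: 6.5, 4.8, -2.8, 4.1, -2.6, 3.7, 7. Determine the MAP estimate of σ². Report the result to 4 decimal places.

σ̂²_MAP = 6.1363

Sum of squared deviations about the known mean: SS = (6.5−2)² + (4.8−2)² + (-2.8−2)² + (4.1−2)² + (-2.6−2)² + (3.7−2)² + (7−2)² = 104.59.
The Normal likelihood contributes (σ²)^(−n/2) exp(−SS/(2σ²)), so the posterior is Inverse-Gamma(α + n/2, β + SS/2) = Inverse-Gamma(8.5, 58.295).
The mode of Inverse-Gamma(a, b) is b/(a+1) = 58.295/9.5 ≈ 6.1363.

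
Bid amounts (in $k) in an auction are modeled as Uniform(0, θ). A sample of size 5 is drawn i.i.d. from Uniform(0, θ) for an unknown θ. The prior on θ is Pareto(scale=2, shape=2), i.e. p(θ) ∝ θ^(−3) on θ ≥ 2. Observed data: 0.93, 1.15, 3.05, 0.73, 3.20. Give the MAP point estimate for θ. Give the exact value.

θ̂_MAP = 3.20

The Uniform(0, θ) likelihood is θ^(−n) for θ ≥ max(xᵢ), zero otherwise. Here max(xᵢ) = 3.20.
Posterior ∝ θ^(−3) · θ^(−5) = θ^(−8) on θ ≥ max(2, 3.20) = 3.20.
This density is strictly decreasing in θ, so the posterior mode lies at the lower boundary of the support.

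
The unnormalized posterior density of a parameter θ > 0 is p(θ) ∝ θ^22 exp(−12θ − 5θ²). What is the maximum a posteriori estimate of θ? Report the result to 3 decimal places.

θ̂_MAP = 1.000

ℓ'(θ) = 22/θ − 12 − 10θ. Setting this to zero and multiplying by θ: 10θ² + 12θ − 22 = 0.
θ = (−12 + √(12² + 4·10·22)) / (2·10) = (−12 + √1024) / 20 = (−12 + 32)/20 = 1.
ℓ''(θ) = −22/θ² − 10 < 0, confirming a maximum.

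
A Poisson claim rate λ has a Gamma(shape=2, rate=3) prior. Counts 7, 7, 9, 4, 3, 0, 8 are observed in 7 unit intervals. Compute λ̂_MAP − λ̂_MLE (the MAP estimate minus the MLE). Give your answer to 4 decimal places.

Σxᵢ = 38. Posterior is Gamma(40, 10); MAP = (40−1)/10 = 39/10 ≈ 3.90000.
MLE = x̄ = 38/7 ≈ 5.42857.
Difference = 39/10 − 38/7 = -107/70 ≈ -1.5286.

MAP − MLE = -1.5286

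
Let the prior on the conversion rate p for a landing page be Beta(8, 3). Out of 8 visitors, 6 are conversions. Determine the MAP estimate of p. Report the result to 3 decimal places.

p̂_MAP = 0.765

Prior: Beta(8, 3).
Data: 6 successes in 8 trials. The binomial likelihood contributes p^6(1−p)^2, so the posterior is Beta(8+6, 3+2) = Beta(14, 5).
For Beta(a, b) with a, b > 1 the mode is (a−1)/(a+b−2) = 13/17 ≈ 0.765.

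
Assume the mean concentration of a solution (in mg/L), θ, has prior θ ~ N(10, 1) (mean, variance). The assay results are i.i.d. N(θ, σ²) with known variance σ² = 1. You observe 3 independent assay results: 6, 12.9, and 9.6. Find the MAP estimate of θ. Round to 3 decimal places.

n = 3; x̄ = (6 + 12.9 + 9.6)/3 = 28.5/3 = 9.5.
For a Normal prior and Normal likelihood with known variance, the posterior is Normal; its mode equals its mean, the precision-weighted average.
Prior precision 1/σ₀² = 1/1 = 1; data precision n/σ² = 3/1 = 3.
θ̂ = (1·10 + 3·9.5) / (1 + 3) = 38.5/4 = 9.625.

θ̂_MAP = 9.625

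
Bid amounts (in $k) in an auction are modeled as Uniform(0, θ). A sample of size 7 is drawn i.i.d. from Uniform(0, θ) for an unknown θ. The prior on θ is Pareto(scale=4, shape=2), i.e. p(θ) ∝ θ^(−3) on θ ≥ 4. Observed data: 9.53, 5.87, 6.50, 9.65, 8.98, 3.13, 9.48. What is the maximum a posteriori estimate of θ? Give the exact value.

The Uniform(0, θ) likelihood is θ^(−n) for θ ≥ max(xᵢ), zero otherwise. Here max(xᵢ) = 9.65.
Posterior ∝ θ^(−3) · θ^(−7) = θ^(−10) on θ ≥ max(4, 9.65) = 9.65.
This density is strictly decreasing in θ, so the posterior mode lies at the lower boundary of the support.

θ̂_MAP = 9.65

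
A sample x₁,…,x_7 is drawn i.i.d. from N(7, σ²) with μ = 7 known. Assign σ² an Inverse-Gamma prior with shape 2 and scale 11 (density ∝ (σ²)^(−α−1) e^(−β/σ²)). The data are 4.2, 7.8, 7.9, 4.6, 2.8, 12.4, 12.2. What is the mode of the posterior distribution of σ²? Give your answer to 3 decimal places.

σ̂²_MAP = 8.530

Sum of squared deviations about the known mean: SS = (4.2−7)² + (7.8−7)² + (7.9−7)² + (4.6−7)² + (2.8−7)² + (12.4−7)² + (12.2−7)² = 88.89.
The Normal likelihood contributes (σ²)^(−n/2) exp(−SS/(2σ²)), so the posterior is Inverse-Gamma(α + n/2, β + SS/2) = Inverse-Gamma(5.5, 55.445).
The mode of Inverse-Gamma(a, b) is b/(a+1) = 55.445/6.5 ≈ 8.530.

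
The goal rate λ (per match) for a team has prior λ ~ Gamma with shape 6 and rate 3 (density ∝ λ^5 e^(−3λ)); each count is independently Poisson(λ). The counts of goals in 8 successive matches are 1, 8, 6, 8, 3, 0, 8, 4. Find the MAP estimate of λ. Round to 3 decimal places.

λ̂_MAP = 3.909

Σxᵢ = 1+8+6+8+3+0+8+4 = 38, with n = 8.
Posterior ∝ λ^5e^(−3λ) · λ^38e^(−8λ) = λ^43e^(−11λ), i.e. Gamma(shape=44, rate=11).
The mode of a Gamma(a, b) with a ≥ 1 (shape–rate) is (a−1)/b = 43/11 ≈ 3.909.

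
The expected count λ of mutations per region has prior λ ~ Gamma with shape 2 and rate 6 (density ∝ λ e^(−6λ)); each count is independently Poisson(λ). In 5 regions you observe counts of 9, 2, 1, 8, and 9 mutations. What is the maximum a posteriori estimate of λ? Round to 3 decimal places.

λ̂_MAP = 2.727

Σxᵢ = 9+2+1+8+9 = 29, with n = 5.
Posterior ∝ λe^(−6λ) · λ^29e^(−5λ) = λ^30e^(−11λ), i.e. Gamma(shape=31, rate=11).
The mode of a Gamma(a, b) with a ≥ 1 (shape–rate) is (a−1)/b = 30/11 ≈ 2.727.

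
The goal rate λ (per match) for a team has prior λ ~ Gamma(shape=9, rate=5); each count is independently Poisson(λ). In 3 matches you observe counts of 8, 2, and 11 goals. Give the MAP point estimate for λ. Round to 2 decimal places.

Σxᵢ = 8+2+11 = 21, with n = 3.
Posterior ∝ λ^8e^(−5λ) · λ^21e^(−3λ) = λ^29e^(−8λ), i.e. Gamma(shape=30, rate=8).
The mode of a Gamma(a, b) with a ≥ 1 (shape–rate) is (a−1)/b = 29/8 ≈ 3.63.

λ̂_MAP = 3.63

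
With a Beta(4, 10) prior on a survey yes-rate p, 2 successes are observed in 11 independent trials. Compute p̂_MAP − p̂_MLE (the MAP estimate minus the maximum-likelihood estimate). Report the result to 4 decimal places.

MAP − MLE = 0.0356

Posterior is Beta(6, 19); MAP = (6−1)/(25−2) = 5/23 ≈ 0.21739.
MLE ignores the prior: p̂_MLE = k/n = 2/11 ≈ 0.18182.
Difference = 5/23 − 2/11 = 9/253 ≈ 0.0356.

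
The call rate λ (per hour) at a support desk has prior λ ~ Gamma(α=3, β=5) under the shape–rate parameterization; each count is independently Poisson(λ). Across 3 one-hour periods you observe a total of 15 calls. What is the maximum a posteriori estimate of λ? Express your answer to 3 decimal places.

Σxᵢ = 15, n = 3.
Posterior ∝ λ^2e^(−5λ) · λ^15e^(−3λ) = λ^17e^(−8λ), i.e. Gamma(shape=18, rate=8).
The mode of a Gamma(a, b) with a ≥ 1 (shape–rate) is (a−1)/b = 17/8 ≈ 2.125.

λ̂_MAP = 2.125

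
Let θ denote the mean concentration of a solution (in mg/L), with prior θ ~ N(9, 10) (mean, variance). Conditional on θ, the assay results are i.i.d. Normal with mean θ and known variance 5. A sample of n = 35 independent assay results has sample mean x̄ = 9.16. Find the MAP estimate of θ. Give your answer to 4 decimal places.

n = 35, x̄ = 9.16.
For a Normal prior and Normal likelihood with known variance, the posterior is Normal; its mode equals its mean, the precision-weighted average.
Prior precision 1/σ₀² = 1/10 = 0.1; data precision n/σ² = 35/5 = 7.
θ̂ = (0.1·9 + 7·9.16) / (0.1 + 7) = 65.02/7.1 = 3251/355 ≈ 9.1577.

θ̂_MAP = 9.1577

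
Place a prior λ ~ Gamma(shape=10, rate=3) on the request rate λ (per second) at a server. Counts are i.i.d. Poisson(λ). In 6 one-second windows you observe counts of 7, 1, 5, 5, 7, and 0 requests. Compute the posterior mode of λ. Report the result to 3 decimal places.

λ̂_MAP = 3.778

Σxᵢ = 7+1+5+5+7+0 = 25, with n = 6.
Posterior ∝ λ^9e^(−3λ) · λ^25e^(−6λ) = λ^34e^(−9λ), i.e. Gamma(shape=35, rate=9).
The mode of a Gamma(a, b) with a ≥ 1 (shape–rate) is (a−1)/b = 34/9 ≈ 3.778.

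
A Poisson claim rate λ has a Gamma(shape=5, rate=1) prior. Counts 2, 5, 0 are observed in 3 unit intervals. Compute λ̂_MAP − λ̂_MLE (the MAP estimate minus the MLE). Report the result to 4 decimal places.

Σxᵢ = 7. Posterior is Gamma(12, 4); MAP = (12−1)/4 = 11/4 ≈ 2.75000.
MLE = x̄ = 7/3 ≈ 2.33333.
Difference = 11/4 − 7/3 = 5/12 ≈ 0.4167.

MAP − MLE = 0.4167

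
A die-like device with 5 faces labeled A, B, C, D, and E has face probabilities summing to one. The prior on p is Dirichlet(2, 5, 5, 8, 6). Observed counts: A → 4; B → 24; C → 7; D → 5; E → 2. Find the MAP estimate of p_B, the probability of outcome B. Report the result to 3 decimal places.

The posterior is Dirichlet(αᵢ + nᵢ) = Dirichlet(6, 29, 12, 13, 8).
For a Dirichlet(a₁,…,a_K) with all aᵢ > 1, the mode has j-th component (aⱼ − 1)/(Σaᵢ − K).
Here Σaᵢ = 68 and K = 5, so p_B = (29 − 1)/(68 − 5) = 28/63 ≈ 0.444.

MAP estimate of p_B = 0.444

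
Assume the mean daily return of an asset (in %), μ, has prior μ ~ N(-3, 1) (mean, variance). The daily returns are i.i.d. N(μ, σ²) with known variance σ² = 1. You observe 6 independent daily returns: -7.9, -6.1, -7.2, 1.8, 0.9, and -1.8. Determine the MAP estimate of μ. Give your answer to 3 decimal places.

n = 6; x̄ = ((-7.9) + (-6.1) + (-7.2) + 1.8 + 0.9 + (-1.8))/6 = -20.3/6 = -203/60 ≈ -3.3833.
For a Normal prior and Normal likelihood with known variance, the posterior is Normal; its mode equals its mean, the precision-weighted average.
Prior precision 1/σ₀² = 1/1 = 1; data precision n/σ² = 6/1 = 6.
μ̂ = (1·(-3) + 6·(-203/60)) / (1 + 6) = (-23.3)/7 = -233/70 ≈ -3.329.

μ̂_MAP = -3.329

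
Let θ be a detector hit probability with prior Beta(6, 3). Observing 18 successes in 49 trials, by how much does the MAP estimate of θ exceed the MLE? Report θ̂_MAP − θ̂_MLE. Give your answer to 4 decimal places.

MAP − MLE = 0.0434

Posterior is Beta(24, 34); MAP = (24−1)/(58−2) = 23/56 ≈ 0.41071.
MLE ignores the prior: θ̂_MLE = k/n = 18/49 ≈ 0.36735.
Difference = 23/56 − 18/49 = 17/392 ≈ 0.0434.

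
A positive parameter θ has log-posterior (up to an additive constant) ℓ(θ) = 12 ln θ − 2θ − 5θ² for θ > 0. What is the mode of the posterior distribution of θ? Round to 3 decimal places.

θ̂_MAP = 1.000

ℓ'(θ) = 12/θ − 2 − 10θ. Setting this to zero and multiplying by θ: 10θ² + 2θ − 12 = 0.
θ = (−2 + √(2² + 4·10·12)) / (2·10) = (−2 + √484) / 20 = (−2 + 22)/20 = 1.
ℓ''(θ) = −12/θ² − 10 < 0, confirming a maximum.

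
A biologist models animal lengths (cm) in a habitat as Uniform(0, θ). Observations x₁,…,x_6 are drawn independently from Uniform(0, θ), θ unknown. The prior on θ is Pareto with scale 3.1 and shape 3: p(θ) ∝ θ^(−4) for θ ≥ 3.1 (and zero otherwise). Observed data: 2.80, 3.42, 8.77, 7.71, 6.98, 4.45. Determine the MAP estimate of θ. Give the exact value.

The Uniform(0, θ) likelihood is θ^(−n) for θ ≥ max(xᵢ), zero otherwise. Here max(xᵢ) = 8.77.
Posterior ∝ θ^(−4) · θ^(−6) = θ^(−10) on θ ≥ max(3.1, 8.77) = 8.77.
This density is strictly decreasing in θ, so the posterior mode lies at the lower boundary of the support.

θ̂_MAP = 8.77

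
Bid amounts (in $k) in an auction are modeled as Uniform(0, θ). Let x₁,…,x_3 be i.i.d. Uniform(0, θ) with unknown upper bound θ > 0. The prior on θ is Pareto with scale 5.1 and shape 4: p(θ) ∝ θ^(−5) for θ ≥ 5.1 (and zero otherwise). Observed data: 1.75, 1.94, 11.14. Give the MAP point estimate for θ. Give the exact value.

The Uniform(0, θ) likelihood is θ^(−n) for θ ≥ max(xᵢ), zero otherwise. Here max(xᵢ) = 11.14.
Posterior ∝ θ^(−5) · θ^(−3) = θ^(−8) on θ ≥ max(5.1, 11.14) = 11.14.
This density is strictly decreasing in θ, so the posterior mode lies at the lower boundary of the support.

θ̂_MAP = 11.14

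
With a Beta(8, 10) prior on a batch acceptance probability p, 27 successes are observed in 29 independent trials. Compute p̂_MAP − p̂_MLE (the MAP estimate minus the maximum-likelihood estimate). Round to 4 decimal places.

MAP − MLE = -0.1755

Posterior is Beta(35, 12); MAP = (35−1)/(47−2) = 34/45 ≈ 0.75556.
MLE ignores the prior: p̂_MLE = k/n = 27/29 ≈ 0.93103.
Difference = 34/45 − 27/29 = -229/1305 ≈ -0.1755.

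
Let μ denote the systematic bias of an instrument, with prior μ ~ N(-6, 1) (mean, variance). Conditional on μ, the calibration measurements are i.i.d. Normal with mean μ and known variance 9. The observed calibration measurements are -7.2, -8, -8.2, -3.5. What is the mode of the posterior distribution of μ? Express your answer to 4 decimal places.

μ̂_MAP = -6.2231

n = 4; x̄ = ((-7.2) + (-8) + (-8.2) + (-3.5))/4 = -26.9/4 = -6.725.
For a Normal prior and Normal likelihood with known variance, the posterior is Normal; its mode equals its mean, the precision-weighted average.
Prior precision 1/σ₀² = 1/1 = 1; data precision n/σ² = 4/9.
μ̂ = (1·(-6) + (4/9)·(-6.725)) / (1 + 4/9) = (-809/90)/(13/9) = -809/130 ≈ -6.2231.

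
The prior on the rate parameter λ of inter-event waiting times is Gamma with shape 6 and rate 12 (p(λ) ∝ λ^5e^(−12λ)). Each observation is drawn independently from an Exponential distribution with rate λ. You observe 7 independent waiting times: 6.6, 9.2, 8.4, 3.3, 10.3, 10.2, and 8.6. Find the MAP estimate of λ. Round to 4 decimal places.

λ̂_MAP = 0.1749

The Exponential(rate=λ) likelihood is ∝ λ^n e^(−λΣtᵢ). Here n = 7 and Σtᵢ = 6.6 + 9.2 + 8.4 + 3.3 + 10.3 + 10.2 + 8.6 = 56.6.
Posterior ∝ λ^5e^(−12λ) · λ^7e^(−56.6λ) = λ^12e^(−68.6λ), i.e. Gamma(13, 68.6).
Mode = (a−1)/b = 12/68.6 ≈ 0.1749.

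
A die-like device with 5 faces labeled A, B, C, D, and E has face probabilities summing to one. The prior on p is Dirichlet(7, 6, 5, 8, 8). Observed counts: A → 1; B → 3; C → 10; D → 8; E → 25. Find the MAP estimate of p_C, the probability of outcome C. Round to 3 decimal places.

The posterior is Dirichlet(αᵢ + nᵢ) = Dirichlet(8, 9, 15, 16, 33).
For a Dirichlet(a₁,…,a_K) with all aᵢ > 1, the mode has j-th component (aⱼ − 1)/(Σaᵢ − K).
Here Σaᵢ = 81 and K = 5, so p_C = (15 − 1)/(81 − 5) = 14/76 ≈ 0.184.

MAP estimate of p_C = 0.184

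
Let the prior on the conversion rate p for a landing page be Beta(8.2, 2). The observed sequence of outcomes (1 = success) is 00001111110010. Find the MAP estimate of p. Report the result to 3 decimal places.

Prior: Beta(8.2, 2).
Data: 7 successes in 14 trials (from the sequence). The binomial likelihood contributes p^7(1−p)^7, so the posterior is Beta(8.2+7, 2+7) = Beta(15.2, 9).
For Beta(a, b) with a, b > 1 the mode is (a−1)/(a+b−2) = 14.2/22.2 ≈ 0.640.

p̂_MAP = 0.640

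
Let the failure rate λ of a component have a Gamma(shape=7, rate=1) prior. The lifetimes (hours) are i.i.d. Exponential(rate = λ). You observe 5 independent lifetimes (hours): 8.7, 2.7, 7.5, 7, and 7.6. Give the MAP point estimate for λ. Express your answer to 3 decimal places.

The Exponential(rate=λ) likelihood is ∝ λ^n e^(−λΣtᵢ). Here n = 5 and Σtᵢ = 8.7 + 2.7 + 7.5 + 7 + 7.6 = 33.5.
Posterior ∝ λ^6e^(−1λ) · λ^5e^(−33.5λ) = λ^11e^(−34.5λ), i.e. Gamma(12, 34.5).
Mode = (a−1)/b = 11/34.5 ≈ 0.319.

λ̂_MAP = 0.319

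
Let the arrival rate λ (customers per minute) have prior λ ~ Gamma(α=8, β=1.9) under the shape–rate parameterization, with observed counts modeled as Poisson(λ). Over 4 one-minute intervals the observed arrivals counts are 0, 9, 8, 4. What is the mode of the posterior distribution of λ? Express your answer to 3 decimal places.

Σxᵢ = 0+9+8+4 = 21, with n = 4.
Posterior ∝ λ^7e^(−1.9λ) · λ^21e^(−4λ) = λ^28e^(−5.9λ), i.e. Gamma(shape=29, rate=5.9).
The mode of a Gamma(a, b) with a ≥ 1 (shape–rate) is (a−1)/b = 28/5.9 ≈ 4.746.

λ̂_MAP = 4.746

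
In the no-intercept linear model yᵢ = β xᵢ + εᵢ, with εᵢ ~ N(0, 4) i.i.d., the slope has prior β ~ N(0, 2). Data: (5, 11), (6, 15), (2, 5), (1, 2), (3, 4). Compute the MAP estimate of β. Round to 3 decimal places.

β̂_MAP = 2.195

log p(β | y) = −Σ(yᵢ − βxᵢ)²/(2·4) − β²/(2·2) + const.
Setting the derivative to zero: Σxᵢ(yᵢ − βxᵢ)/4 − β/2 = 0, so β = Σxᵢyᵢ / (Σxᵢ² + σ²/τ²).
Σxᵢyᵢ = 5·11 + 6·15 + 2·5 + 1·2 + 3·4 = 169; Σxᵢ² = 75; σ²/τ² = 2.
β̂_MAP = 169 / (75 + 2) = 169/77 ≈ 2.195.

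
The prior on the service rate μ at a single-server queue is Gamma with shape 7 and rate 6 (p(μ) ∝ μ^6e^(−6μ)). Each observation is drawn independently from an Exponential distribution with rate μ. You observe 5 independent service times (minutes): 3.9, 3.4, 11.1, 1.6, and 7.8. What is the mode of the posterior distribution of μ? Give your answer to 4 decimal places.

The Exponential(rate=μ) likelihood is ∝ μ^n e^(−μΣtᵢ). Here n = 5 and Σtᵢ = 3.9 + 3.4 + 11.1 + 1.6 + 7.8 = 27.8.
Posterior ∝ μ^6e^(−6μ) · μ^5e^(−27.8μ) = μ^11e^(−33.8μ), i.e. Gamma(12, 33.8).
Mode = (a−1)/b = 11/33.8 ≈ 0.3254.

μ̂_MAP = 0.3254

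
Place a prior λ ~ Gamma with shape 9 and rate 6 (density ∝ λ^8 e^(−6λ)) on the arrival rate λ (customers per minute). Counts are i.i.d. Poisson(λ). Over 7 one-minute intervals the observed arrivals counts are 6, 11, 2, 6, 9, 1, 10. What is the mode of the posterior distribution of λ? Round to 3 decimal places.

Σxᵢ = 6+11+2+6+9+1+10 = 45, with n = 7.
Posterior ∝ λ^8e^(−6λ) · λ^45e^(−7λ) = λ^53e^(−13λ), i.e. Gamma(shape=54, rate=13).
The mode of a Gamma(a, b) with a ≥ 1 (shape–rate) is (a−1)/b = 53/13 ≈ 4.077.

λ̂_MAP = 4.077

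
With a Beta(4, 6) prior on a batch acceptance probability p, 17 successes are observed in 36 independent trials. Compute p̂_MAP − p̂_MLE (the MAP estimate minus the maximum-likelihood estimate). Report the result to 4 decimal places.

MAP − MLE = -0.0177

Posterior is Beta(21, 25); MAP = (21−1)/(46−2) = 20/44 ≈ 0.45455.
MLE ignores the prior: p̂_MLE = k/n = 17/36 ≈ 0.47222.
Difference = 20/44 − 17/36 = -7/396 ≈ -0.0177.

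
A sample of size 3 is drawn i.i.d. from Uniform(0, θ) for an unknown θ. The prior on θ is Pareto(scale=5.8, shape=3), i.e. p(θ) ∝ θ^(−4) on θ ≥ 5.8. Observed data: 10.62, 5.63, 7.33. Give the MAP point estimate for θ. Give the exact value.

The Uniform(0, θ) likelihood is θ^(−n) for θ ≥ max(xᵢ), zero otherwise. Here max(xᵢ) = 10.62.
Posterior ∝ θ^(−4) · θ^(−3) = θ^(−7) on θ ≥ max(5.8, 10.62) = 10.62.
This density is strictly decreasing in θ, so the posterior mode lies at the lower boundary of the support.

θ̂_MAP = 10.62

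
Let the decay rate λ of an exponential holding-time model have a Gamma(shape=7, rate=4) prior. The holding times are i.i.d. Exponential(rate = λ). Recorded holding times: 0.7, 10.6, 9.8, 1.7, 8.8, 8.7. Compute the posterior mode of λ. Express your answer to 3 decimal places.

λ̂_MAP = 0.271

The Exponential(rate=λ) likelihood is ∝ λ^n e^(−λΣtᵢ). Here n = 6 and Σtᵢ = 0.7 + 10.6 + 9.8 + 1.7 + 8.8 + 8.7 = 40.3.
Posterior ∝ λ^6e^(−4λ) · λ^6e^(−40.3λ) = λ^12e^(−44.3λ), i.e. Gamma(13, 44.3).
Mode = (a−1)/b = 12/44.3 ≈ 0.271.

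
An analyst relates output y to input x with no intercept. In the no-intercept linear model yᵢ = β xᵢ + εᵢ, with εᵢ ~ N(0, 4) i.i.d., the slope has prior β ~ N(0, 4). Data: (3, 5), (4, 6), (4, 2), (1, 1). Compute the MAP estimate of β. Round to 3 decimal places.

log p(β | y) = −Σ(yᵢ − βxᵢ)²/(2·4) − β²/(2·4) + const.
Setting the derivative to zero: Σxᵢ(yᵢ − βxᵢ)/4 − β/4 = 0, so β = Σxᵢyᵢ / (Σxᵢ² + σ²/τ²).
Σxᵢyᵢ = 3·5 + 4·6 + 4·2 + 1·1 = 48; Σxᵢ² = 42; σ²/τ² = 1.
β̂_MAP = 48 / (42 + 1) = 48/43 ≈ 1.116.

β̂_MAP = 1.116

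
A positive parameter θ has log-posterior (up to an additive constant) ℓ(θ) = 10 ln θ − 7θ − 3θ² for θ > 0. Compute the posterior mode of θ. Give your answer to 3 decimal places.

ℓ'(θ) = 10/θ − 7 − 6θ. Setting this to zero and multiplying by θ: 6θ² + 7θ − 10 = 0.
θ = (−7 + √(7² + 4·6·10)) / (2·6) = (−7 + √289) / 12 = (−7 + 17)/12 = 5/6.
ℓ''(θ) = −10/θ² − 6 < 0, confirming a maximum.

θ̂_MAP = 0.833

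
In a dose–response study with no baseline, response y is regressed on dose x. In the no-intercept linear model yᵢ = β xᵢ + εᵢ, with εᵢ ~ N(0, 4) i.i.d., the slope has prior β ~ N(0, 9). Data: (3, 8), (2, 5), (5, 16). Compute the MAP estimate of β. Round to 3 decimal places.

β̂_MAP = 2.965

log p(β | y) = −Σ(yᵢ − βxᵢ)²/(2·4) − β²/(2·9) + const.
Setting the derivative to zero: Σxᵢ(yᵢ − βxᵢ)/4 − β/9 = 0, so β = Σxᵢyᵢ / (Σxᵢ² + σ²/τ²).
Σxᵢyᵢ = 3·8 + 2·5 + 5·16 = 114; Σxᵢ² = 38; σ²/τ² = 4/9.
β̂_MAP = 114 / (38 + 4/9) = 114/(346/9) = 513/173 ≈ 2.965.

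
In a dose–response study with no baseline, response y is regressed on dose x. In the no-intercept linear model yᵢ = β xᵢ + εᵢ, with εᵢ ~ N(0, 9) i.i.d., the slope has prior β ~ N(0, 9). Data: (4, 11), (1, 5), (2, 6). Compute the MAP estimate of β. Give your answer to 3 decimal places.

log p(β | y) = −Σ(yᵢ − βxᵢ)²/(2·9) − β²/(2·9) + const.
Setting the derivative to zero: Σxᵢ(yᵢ − βxᵢ)/9 − β/9 = 0, so β = Σxᵢyᵢ / (Σxᵢ² + σ²/τ²).
Σxᵢyᵢ = 4·11 + 1·5 + 2·6 = 61; Σxᵢ² = 21; σ²/τ² = 1.
β̂_MAP = 61 / (21 + 1) = 61/22 ≈ 2.773.

β̂_MAP = 2.773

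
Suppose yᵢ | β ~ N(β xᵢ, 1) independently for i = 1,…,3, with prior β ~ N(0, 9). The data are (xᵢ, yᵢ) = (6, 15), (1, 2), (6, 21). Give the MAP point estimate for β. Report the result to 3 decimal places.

log p(β | y) = −Σ(yᵢ − βxᵢ)²/(2·1) − β²/(2·9) + const.
Setting the derivative to zero: Σxᵢ(yᵢ − βxᵢ)/1 − β/9 = 0, so β = Σxᵢyᵢ / (Σxᵢ² + σ²/τ²).
Σxᵢyᵢ = 6·15 + 1·2 + 6·21 = 218; Σxᵢ² = 73; σ²/τ² = 1/9.
β̂_MAP = 218 / (73 + 1/9) = 218/(658/9) = 981/329 ≈ 2.982.

β̂_MAP = 2.982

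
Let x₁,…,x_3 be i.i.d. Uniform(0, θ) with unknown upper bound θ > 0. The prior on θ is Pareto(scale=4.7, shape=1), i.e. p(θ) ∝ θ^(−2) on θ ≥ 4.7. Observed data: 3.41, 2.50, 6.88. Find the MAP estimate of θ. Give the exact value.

θ̂_MAP = 6.88

The Uniform(0, θ) likelihood is θ^(−n) for θ ≥ max(xᵢ), zero otherwise. Here max(xᵢ) = 6.88.
Posterior ∝ θ^(−2) · θ^(−3) = θ^(−5) on θ ≥ max(4.7, 6.88) = 6.88.
This density is strictly decreasing in θ, so the posterior mode lies at the lower boundary of the support.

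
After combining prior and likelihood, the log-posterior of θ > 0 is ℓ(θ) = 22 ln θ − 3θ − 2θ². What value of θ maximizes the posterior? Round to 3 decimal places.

ℓ'(θ) = 22/θ − 3 − 4θ. Setting this to zero and multiplying by θ: 4θ² + 3θ − 22 = 0.
θ = (−3 + √(3² + 4·4·22)) / (2·4) = (−3 + √361) / 8 = (−3 + 19)/8 = 2.
ℓ''(θ) = −22/θ² − 4 < 0, confirming a maximum.

θ̂_MAP = 2.000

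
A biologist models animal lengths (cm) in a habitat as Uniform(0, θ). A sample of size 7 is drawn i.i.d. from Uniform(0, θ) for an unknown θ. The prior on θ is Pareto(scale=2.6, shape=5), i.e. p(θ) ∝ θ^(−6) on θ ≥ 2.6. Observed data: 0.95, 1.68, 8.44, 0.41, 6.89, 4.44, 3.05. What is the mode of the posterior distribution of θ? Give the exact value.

The Uniform(0, θ) likelihood is θ^(−n) for θ ≥ max(xᵢ), zero otherwise. Here max(xᵢ) = 8.44.
Posterior ∝ θ^(−6) · θ^(−7) = θ^(−13) on θ ≥ max(2.6, 8.44) = 8.44.
This density is strictly decreasing in θ, so the posterior mode lies at the lower boundary of the support.

θ̂_MAP = 8.44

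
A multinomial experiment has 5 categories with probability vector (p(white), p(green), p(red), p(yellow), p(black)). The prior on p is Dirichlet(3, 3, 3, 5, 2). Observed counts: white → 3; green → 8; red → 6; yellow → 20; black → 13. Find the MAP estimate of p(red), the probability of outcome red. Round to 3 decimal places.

The posterior is Dirichlet(αᵢ + nᵢ) = Dirichlet(6, 11, 9, 25, 15).
For a Dirichlet(a₁,…,a_K) with all aᵢ > 1, the mode has j-th component (aⱼ − 1)/(Σaᵢ − K).
Here Σaᵢ = 66 and K = 5, so p(red) = (9 − 1)/(66 − 5) = 8/61 ≈ 0.131.

MAP estimate of p(red) = 0.131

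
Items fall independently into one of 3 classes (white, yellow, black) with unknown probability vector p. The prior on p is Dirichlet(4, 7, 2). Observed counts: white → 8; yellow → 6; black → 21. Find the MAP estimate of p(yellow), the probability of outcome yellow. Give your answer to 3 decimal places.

MAP estimate of p(yellow) = 0.267

The posterior is Dirichlet(αᵢ + nᵢ) = Dirichlet(12, 13, 23).
For a Dirichlet(a₁,…,a_K) with all aᵢ > 1, the mode has j-th component (aⱼ − 1)/(Σaᵢ − K).
Here Σaᵢ = 48 and K = 3, so p(yellow) = (13 − 1)/(48 − 3) = 12/45 ≈ 0.267.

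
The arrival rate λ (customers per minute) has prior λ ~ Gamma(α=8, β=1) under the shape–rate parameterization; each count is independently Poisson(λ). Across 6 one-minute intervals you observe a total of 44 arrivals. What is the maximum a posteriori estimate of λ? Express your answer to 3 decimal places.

Σxᵢ = 44, n = 6.
Posterior ∝ λ^7e^(−1λ) · λ^44e^(−6λ) = λ^51e^(−7λ), i.e. Gamma(shape=52, rate=7).
The mode of a Gamma(a, b) with a ≥ 1 (shape–rate) is (a−1)/b = 51/7 ≈ 7.286.

λ̂_MAP = 7.286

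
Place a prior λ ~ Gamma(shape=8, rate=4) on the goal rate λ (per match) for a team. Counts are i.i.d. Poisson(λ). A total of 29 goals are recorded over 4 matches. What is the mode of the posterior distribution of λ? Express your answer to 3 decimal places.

λ̂_MAP = 4.500

Σxᵢ = 29, n = 4.
Posterior ∝ λ^7e^(−4λ) · λ^29e^(−4λ) = λ^36e^(−8λ), i.e. Gamma(shape=37, rate=8).
The mode of a Gamma(a, b) with a ≥ 1 (shape–rate) is (a−1)/b = 36/8 ≈ 4.500.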